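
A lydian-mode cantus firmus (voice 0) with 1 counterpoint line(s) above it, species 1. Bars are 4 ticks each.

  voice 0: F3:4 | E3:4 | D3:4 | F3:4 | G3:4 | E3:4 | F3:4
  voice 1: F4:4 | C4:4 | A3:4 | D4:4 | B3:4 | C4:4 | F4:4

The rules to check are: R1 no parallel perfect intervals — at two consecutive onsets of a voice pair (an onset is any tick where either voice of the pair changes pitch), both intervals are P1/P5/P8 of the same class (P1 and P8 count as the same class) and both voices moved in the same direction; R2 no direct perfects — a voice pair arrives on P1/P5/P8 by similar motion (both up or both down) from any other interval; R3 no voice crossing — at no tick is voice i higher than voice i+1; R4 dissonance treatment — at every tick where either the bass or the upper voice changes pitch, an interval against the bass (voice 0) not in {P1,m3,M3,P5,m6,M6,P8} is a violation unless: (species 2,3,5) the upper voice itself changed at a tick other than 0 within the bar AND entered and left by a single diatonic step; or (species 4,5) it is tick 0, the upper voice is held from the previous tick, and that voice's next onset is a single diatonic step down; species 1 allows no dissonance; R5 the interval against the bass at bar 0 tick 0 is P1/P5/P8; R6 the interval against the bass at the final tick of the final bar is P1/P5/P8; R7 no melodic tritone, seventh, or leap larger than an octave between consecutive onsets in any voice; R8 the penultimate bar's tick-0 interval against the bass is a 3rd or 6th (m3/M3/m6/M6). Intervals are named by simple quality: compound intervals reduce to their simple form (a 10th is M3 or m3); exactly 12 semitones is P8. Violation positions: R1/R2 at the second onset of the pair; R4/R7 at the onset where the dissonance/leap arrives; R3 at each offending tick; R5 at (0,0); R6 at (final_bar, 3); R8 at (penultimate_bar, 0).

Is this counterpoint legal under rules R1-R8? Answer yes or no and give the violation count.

No (2 violations)

bar 0: v0=F3 v1=F4 (P8)
bar 1: v0=E3 v1=C4 (m6)
bar 2: v0=D3 v1=A3 (P5)
bar 3: v0=F3 v1=D4 (M6)
bar 4: v0=G3 v1=B3 (M3)
bar 5: v0=E3 v1=C4 (m6)
bar 6: v0=F3 v1=F4 (P8)
  R2 @ bar2.0: E3/C4 m6 -> D3/A3 P5 similar
  R2 @ bar6.0: E3/C4 m6 -> F3/F4 P8 similar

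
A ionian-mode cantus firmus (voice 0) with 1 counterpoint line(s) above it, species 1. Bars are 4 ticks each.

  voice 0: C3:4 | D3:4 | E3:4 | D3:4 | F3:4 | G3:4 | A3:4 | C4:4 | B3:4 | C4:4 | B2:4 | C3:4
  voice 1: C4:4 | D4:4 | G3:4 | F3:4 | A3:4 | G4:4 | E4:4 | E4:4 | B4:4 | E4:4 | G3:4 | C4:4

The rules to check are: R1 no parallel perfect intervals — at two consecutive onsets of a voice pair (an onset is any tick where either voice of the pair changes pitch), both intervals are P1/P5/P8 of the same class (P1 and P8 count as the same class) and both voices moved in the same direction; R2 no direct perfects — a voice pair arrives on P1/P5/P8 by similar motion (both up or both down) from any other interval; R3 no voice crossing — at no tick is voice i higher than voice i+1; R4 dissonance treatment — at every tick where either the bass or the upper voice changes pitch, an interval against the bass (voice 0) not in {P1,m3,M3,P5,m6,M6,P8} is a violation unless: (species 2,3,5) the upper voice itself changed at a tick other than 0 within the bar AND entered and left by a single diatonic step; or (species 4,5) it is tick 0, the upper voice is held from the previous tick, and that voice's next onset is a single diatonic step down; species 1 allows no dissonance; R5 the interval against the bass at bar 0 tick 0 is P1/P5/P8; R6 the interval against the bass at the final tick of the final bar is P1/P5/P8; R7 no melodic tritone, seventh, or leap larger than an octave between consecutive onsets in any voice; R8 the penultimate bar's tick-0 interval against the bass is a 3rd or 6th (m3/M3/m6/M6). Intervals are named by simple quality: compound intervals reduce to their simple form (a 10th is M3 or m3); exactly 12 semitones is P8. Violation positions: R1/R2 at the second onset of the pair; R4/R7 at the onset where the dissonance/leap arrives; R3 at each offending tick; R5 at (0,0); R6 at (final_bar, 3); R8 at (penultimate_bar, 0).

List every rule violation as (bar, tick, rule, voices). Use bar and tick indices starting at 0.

(1, 0, R1, (0, 1))
(5, 0, R2, (0, 1))
(5, 0, R7, (1,))
(10, 0, R7, (0,))
(11, 0, R2, (0, 1))

bar 0: v0=C3 v1=C4 downbeat P8
bar 1: v0=D3 v1=D4 downbeat P8
bar 2: v0=E3 v1=G3 downbeat m3
bar 3: v0=D3 v1=F3 downbeat m3
bar 4: v0=F3 v1=A3 downbeat M3
bar 5: v0=G3 v1=G4 downbeat P8
bar 6: v0=A3 v1=E4 downbeat P5
bar 7: v0=C4 v1=E4 downbeat M3
bar 8: v0=B3 v1=B4 downbeat P8
bar 9: v0=C4 v1=E4 downbeat M3
bar 10: v0=B2 v1=G3 downbeat m6
bar 11: v0=C3 v1=C4 downbeat P8
  -> R1 @ bar 1 tick 0 v(0, 1): C3/C4 P8 -> D3/D4 P8 similar
  -> R2 @ bar 5 tick 0 v(0, 1): F3/A3 M3 -> G3/G4 P8 similar
  -> R7 @ bar 5 tick 0 v(1,): A3->G4 leap 10st
  -> R7 @ bar 10 tick 0 v(0,): C4->B2 leap 13st
  -> R2 @ bar 11 tick 0 v(0, 1): B2/G3 m6 -> C3/C4 P8 similar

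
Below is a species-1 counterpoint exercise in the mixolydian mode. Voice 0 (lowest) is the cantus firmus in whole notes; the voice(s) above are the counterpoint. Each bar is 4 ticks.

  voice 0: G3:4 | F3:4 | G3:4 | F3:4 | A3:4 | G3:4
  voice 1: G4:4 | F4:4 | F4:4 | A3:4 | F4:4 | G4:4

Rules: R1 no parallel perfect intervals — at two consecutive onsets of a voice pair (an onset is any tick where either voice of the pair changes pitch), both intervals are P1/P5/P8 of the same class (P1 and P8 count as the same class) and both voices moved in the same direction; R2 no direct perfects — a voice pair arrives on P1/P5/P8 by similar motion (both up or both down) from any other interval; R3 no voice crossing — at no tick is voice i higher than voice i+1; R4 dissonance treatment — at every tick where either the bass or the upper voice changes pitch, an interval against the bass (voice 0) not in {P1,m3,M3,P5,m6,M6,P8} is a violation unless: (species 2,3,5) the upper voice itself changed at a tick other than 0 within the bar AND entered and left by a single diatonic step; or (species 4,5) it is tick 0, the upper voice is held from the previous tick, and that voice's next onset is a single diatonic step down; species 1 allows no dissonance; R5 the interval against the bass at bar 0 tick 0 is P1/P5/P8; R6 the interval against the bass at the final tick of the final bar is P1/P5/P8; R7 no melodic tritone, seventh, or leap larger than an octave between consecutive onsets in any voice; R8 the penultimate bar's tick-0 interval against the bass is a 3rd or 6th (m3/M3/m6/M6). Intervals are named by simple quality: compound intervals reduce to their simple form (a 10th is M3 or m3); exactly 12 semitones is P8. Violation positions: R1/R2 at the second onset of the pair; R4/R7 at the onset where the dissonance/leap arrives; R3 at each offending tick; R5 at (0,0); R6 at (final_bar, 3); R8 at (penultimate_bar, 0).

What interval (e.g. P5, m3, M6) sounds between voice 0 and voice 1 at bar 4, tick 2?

voice 0=A3 voice 1=F4 -> m6

m6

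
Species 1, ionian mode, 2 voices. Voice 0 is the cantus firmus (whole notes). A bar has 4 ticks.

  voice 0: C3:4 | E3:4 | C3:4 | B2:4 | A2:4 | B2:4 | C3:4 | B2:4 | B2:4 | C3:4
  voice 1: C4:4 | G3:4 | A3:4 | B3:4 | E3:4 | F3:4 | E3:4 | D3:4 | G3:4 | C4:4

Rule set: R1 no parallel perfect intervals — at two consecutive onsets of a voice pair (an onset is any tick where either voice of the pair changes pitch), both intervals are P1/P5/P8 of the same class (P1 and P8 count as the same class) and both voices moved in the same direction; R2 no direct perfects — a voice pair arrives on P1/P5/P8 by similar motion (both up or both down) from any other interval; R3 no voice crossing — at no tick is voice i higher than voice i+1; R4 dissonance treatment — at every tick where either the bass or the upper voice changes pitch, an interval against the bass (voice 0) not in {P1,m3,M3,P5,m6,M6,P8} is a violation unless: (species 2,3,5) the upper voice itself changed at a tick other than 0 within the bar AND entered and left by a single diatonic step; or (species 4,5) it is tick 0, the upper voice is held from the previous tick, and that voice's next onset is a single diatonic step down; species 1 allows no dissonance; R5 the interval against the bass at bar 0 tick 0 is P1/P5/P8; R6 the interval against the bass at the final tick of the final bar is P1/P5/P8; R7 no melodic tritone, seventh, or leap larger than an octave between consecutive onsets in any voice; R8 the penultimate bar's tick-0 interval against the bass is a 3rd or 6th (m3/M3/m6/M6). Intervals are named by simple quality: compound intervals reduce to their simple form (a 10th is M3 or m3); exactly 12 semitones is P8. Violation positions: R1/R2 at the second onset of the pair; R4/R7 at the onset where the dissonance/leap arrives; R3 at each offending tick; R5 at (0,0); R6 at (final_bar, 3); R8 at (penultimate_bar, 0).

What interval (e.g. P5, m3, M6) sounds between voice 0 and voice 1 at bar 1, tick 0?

m3

voice 0=E3 voice 1=G3 -> m3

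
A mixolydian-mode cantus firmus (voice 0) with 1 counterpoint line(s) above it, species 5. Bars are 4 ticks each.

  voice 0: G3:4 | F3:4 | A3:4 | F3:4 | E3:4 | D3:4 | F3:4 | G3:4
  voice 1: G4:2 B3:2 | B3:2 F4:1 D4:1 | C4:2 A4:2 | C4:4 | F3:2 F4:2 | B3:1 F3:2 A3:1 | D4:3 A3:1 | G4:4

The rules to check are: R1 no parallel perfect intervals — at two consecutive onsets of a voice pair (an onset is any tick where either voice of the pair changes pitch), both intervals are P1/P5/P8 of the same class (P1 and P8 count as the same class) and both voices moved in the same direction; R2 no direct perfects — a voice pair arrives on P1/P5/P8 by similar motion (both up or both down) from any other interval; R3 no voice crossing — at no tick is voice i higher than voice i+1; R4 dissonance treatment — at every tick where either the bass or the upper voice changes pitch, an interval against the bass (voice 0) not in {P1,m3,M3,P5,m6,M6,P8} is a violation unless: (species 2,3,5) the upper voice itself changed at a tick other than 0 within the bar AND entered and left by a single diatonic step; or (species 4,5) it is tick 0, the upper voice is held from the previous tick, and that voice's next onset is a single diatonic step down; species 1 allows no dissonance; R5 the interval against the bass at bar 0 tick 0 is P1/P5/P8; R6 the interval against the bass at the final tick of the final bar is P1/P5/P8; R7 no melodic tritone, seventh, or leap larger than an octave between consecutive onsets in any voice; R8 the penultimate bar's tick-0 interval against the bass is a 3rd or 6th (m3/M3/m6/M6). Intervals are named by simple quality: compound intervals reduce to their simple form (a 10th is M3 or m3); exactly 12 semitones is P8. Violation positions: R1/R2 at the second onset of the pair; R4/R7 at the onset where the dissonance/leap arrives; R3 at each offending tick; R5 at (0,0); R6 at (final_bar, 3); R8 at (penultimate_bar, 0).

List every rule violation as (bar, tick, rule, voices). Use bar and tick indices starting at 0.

bar 0: v0=G3 v1=G4 downbeat P8
bar 1: v0=F3 v1=B3 downbeat TT
bar 2: v0=A3 v1=C4 downbeat m3
bar 3: v0=F3 v1=C4 downbeat P5
bar 4: v0=E3 v1=F3 downbeat m2
bar 5: v0=D3 v1=B3 downbeat M6
bar 6: v0=F3 v1=D4 downbeat M6
bar 7: v0=G3 v1=G4 downbeat P8
  -> R4 @ bar 1 tick 0 v(0, 1): F3/B3 TT untreated
  -> R7 @ bar 1 tick 2 v(1,): B3->F4 leap 6st
  -> R2 @ bar 3 tick 0 v(0, 1): A3/A4 P8 -> F3/C4 P5 similar
  -> R4 @ bar 4 tick 0 v(0, 1): E3/F3 m2 untreated
  -> R4 @ bar 4 tick 2 v(0, 1): E3/F4 m2 untreated
  -> R7 @ bar 5 tick 0 v(1,): F4->B3 leap 6st
  -> R7 @ bar 5 tick 1 v(1,): B3->F3 leap 6st
  -> R2 @ bar 7 tick 0 v(0, 1): F3/A3 M3 -> G3/G4 P8 similar
  -> R7 @ bar 7 tick 0 v(1,): A3->G4 leap 10st

(1, 0, R4, (0, 1))
(1, 2, R7, (1,))
(3, 0, R2, (0, 1))
(4, 0, R4, (0, 1))
(4, 2, R4, (0, 1))
(5, 0, R7, (1,))
(5, 1, R7, (1,))
(7, 0, R2, (0, 1))
(7, 0, R7, (1,))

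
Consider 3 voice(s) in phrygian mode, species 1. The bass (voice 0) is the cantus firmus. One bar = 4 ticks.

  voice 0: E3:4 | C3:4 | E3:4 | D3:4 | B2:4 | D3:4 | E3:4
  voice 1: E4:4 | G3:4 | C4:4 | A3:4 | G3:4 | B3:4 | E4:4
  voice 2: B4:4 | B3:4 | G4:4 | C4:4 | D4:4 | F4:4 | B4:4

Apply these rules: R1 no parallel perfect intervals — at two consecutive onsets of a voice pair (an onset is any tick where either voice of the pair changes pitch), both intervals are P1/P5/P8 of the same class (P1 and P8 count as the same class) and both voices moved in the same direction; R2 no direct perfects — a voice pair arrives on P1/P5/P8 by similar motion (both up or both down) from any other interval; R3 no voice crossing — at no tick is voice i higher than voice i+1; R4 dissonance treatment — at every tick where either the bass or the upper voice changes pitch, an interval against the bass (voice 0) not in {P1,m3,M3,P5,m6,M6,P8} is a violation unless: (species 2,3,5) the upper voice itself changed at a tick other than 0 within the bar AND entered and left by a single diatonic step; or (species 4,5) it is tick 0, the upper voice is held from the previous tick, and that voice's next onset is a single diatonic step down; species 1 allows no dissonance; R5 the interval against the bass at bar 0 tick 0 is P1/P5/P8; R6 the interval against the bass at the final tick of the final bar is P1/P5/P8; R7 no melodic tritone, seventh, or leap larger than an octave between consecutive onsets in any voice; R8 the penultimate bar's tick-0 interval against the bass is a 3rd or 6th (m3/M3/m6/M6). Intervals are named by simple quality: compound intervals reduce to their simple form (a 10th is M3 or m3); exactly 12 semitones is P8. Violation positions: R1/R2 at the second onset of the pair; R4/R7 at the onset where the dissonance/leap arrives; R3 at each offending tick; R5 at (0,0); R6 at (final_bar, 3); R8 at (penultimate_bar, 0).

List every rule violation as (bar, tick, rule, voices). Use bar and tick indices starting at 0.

bar 0: v0=E3 v1=E4 v2=B4 downbeat P5
bar 1: v0=C3 v1=G3 v2=B3 downbeat M7
bar 2: v0=E3 v1=C4 v2=G4 downbeat m3
bar 3: v0=D3 v1=A3 v2=C4 downbeat m7
bar 4: v0=B2 v1=G3 v2=D4 downbeat m3
bar 5: v0=D3 v1=B3 v2=F4 downbeat m3
bar 6: v0=E3 v1=E4 v2=B4 downbeat P5
  -> R2 @ bar 1 tick 0 v(0, 1): E3/E4 P8 -> C3/G3 P5 similar
  -> R4 @ bar 1 tick 0 v(0, 2): C3/B3 M7 untreated
  -> R2 @ bar 2 tick 0 v(1, 2): G3/B3 M3 -> C4/G4 P5 similar
  -> R2 @ bar 3 tick 0 v(0, 1): E3/C4 m6 -> D3/A3 P5 similar
  -> R4 @ bar 3 tick 0 v(0, 2): D3/C4 m7 untreated
  -> R2 @ bar 6 tick 0 v(0, 1): D3/B3 M6 -> E3/E4 P8 similar
  -> R2 @ bar 6 tick 0 v(0, 2): D3/F4 m3 -> E3/B4 P5 similar
  -> R2 @ bar 6 tick 0 v(1, 2): B3/F4 TT -> E4/B4 P5 similar
  -> R7 @ bar 6 tick 0 v(2,): F4->B4 leap 6st

(1, 0, R2, (0, 1))
(1, 0, R4, (0, 2))
(2, 0, R2, (1, 2))
(3, 0, R2, (0, 1))
(3, 0, R4, (0, 2))
(6, 0, R2, (0, 1))
(6, 0, R2, (0, 2))
(6, 0, R2, (1, 2))
(6, 0, R7, (2,))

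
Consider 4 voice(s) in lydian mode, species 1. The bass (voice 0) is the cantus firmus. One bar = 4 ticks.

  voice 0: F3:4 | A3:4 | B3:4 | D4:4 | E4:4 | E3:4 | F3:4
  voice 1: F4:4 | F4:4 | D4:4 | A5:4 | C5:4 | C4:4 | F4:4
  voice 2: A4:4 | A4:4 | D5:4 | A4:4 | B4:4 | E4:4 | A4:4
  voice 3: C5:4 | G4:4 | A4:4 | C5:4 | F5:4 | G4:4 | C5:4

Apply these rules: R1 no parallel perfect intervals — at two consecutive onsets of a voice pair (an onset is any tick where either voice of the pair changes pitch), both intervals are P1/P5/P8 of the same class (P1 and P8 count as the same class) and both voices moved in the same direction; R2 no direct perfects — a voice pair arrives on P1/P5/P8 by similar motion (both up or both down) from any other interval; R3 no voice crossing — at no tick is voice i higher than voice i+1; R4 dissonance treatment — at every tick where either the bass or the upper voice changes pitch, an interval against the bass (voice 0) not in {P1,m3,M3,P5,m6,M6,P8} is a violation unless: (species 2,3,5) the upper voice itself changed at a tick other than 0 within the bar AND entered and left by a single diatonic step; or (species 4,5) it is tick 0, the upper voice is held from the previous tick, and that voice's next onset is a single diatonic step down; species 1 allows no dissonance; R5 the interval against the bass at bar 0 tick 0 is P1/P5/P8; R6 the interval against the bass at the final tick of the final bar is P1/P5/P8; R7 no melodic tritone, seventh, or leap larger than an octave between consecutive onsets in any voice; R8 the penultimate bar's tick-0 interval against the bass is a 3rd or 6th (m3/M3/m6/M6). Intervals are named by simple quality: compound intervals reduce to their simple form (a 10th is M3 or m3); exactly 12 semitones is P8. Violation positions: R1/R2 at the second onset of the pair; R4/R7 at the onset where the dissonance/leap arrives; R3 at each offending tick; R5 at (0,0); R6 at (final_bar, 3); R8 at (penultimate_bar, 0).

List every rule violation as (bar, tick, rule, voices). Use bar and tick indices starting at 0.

bar 0: v0=F3 v1=F4 v2=A4 v3=C5 downbeat P5
bar 1: v0=A3 v1=F4 v2=A4 v3=G4 downbeat m7
bar 2: v0=B3 v1=D4 v2=D5 v3=A4 downbeat m7
bar 3: v0=D4 v1=A5 v2=A4 v3=C5 downbeat m7
bar 4: v0=E4 v1=C5 v2=B4 v3=F5 downbeat m2
bar 5: v0=E3 v1=C4 v2=E4 v3=G4 downbeat m3
bar 6: v0=F3 v1=F4 v2=A4 v3=C5 downbeat P5
  -> R5 @ bar 0 tick 0 v(0, 2): opens on M3
  -> R3 @ bar 1 tick 0 v(2, 3): A4 above G4
  -> R4 @ bar 1 tick 0 v(0, 3): A3/G4 m7 untreated
  -> R3 @ bar 1 tick 1 v(2, 3): A4 above G4
  -> R3 @ bar 1 tick 2 v(2, 3): A4 above G4
  -> R3 @ bar 1 tick 3 v(2, 3): A4 above G4
  -> R3 @ bar 2 tick 0 v(2, 3): D5 above A4
  -> R4 @ bar 2 tick 0 v(0, 3): B3/A4 m7 untreated
  -> R3 @ bar 2 tick 1 v(2, 3): D5 above A4
  -> R3 @ bar 2 tick 2 v(2, 3): D5 above A4
  -> R3 @ bar 2 tick 3 v(2, 3): D5 above A4
  -> R2 @ bar 3 tick 0 v(0, 1): B3/D4 m3 -> D4/A5 P5 similar
  -> R3 @ bar 3 tick 0 v(1, 2): A5 above A4
  -> R4 @ bar 3 tick 0 v(0, 3): D4/C5 m7 untreated
  -> R7 @ bar 3 tick 0 v(1,): D4->A5 leap 19st
  -> R3 @ bar 3 tick 1 v(1, 2): A5 above A4
  -> R3 @ bar 3 tick 2 v(1, 2): A5 above A4
  -> R3 @ bar 3 tick 3 v(1, 2): A5 above A4
  -> R1 @ bar 4 tick 0 v(0, 2): D4/A4 P5 -> E4/B4 P5 similar
  -> R3 @ bar 4 tick 0 v(1, 2): C5 above B4
  -> R4 @ bar 4 tick 0 v(0, 3): E4/F5 m2 untreated
  -> R3 @ bar 4 tick 1 v(1, 2): C5 above B4
  -> R3 @ bar 4 tick 2 v(1, 2): C5 above B4
  -> R3 @ bar 4 tick 3 v(1, 2): C5 above B4
  -> R2 @ bar 5 tick 0 v(0, 2): E4/B4 P5 -> E3/E4 P8 similar
  -> R2 @ bar 5 tick 0 v(1, 3): C5/F5 P4 -> C4/G4 P5 similar
  -> R7 @ bar 5 tick 0 v(3,): F5->G4 leap 10st
  -> R8 @ bar 5 tick 0 v(0, 2): penult P8 not 3rd/6th
  -> R1 @ bar 6 tick 0 v(1, 3): C4/G4 P5 -> F4/C5 P5 similar
  -> R2 @ bar 6 tick 0 v(0, 1): E3/C4 m6 -> F3/F4 P8 similar
  -> R2 @ bar 6 tick 0 v(0, 3): E3/G4 m3 -> F3/C5 P5 similar
  -> R6 @ bar 6 tick 3 v(0, 2): closes on M3

(0, 0, R5, (0, 2))
(1, 0, R3, (2, 3))
(1, 0, R4, (0, 3))
(1, 1, R3, (2, 3))
(1, 2, R3, (2, 3))
(1, 3, R3, (2, 3))
(2, 0, R3, (2, 3))
(2, 0, R4, (0, 3))
(2, 1, R3, (2, 3))
(2, 2, R3, (2, 3))
(2, 3, R3, (2, 3))
(3, 0, R2, (0, 1))
(3, 0, R3, (1, 2))
(3, 0, R4, (0, 3))
(3, 0, R7, (1,))
(3, 1, R3, (1, 2))
(3, 2, R3, (1, 2))
(3, 3, R3, (1, 2))
(4, 0, R1, (0, 2))
(4, 0, R3, (1, 2))
(4, 0, R4, (0, 3))
(4, 1, R3, (1, 2))
(4, 2, R3, (1, 2))
(4, 3, R3, (1, 2))
(5, 0, R2, (0, 2))
(5, 0, R2, (1, 3))
(5, 0, R7, (3,))
(5, 0, R8, (0, 2))
(6, 0, R1, (1, 3))
(6, 0, R2, (0, 1))
(6, 0, R2, (0, 3))
(6, 3, R6, (0, 2))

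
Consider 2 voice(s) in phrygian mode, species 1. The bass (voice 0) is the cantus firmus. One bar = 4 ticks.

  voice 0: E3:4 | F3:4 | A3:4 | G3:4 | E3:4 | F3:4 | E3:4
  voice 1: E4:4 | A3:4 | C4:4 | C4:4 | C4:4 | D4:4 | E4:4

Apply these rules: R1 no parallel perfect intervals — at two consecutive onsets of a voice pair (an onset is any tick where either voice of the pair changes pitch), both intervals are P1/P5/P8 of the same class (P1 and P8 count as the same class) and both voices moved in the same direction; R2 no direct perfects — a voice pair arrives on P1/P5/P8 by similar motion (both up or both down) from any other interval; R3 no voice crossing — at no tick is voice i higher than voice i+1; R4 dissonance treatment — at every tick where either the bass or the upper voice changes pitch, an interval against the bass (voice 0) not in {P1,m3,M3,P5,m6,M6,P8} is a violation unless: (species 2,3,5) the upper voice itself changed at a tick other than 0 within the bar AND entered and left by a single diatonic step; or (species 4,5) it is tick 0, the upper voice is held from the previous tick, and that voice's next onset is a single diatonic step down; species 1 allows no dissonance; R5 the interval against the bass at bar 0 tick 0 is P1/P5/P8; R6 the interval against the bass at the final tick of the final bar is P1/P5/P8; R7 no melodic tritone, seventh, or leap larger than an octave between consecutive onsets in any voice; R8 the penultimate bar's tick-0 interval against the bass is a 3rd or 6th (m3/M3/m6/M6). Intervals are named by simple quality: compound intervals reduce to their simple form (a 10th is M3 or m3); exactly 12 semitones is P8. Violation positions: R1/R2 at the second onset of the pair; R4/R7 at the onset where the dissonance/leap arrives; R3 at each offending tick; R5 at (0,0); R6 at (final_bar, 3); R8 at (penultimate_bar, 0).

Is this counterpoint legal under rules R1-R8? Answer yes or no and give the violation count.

bar 0: v0=E3 v1=E4 (P8)
bar 1: v0=F3 v1=A3 (M3)
bar 2: v0=A3 v1=C4 (m3)
bar 3: v0=G3 v1=C4 (P4)
bar 4: v0=E3 v1=C4 (m6)
bar 5: v0=F3 v1=D4 (M6)
bar 6: v0=E3 v1=E4 (P8)
  R4 @ bar3.0: G3/C4 P4 untreated

No (1 violations)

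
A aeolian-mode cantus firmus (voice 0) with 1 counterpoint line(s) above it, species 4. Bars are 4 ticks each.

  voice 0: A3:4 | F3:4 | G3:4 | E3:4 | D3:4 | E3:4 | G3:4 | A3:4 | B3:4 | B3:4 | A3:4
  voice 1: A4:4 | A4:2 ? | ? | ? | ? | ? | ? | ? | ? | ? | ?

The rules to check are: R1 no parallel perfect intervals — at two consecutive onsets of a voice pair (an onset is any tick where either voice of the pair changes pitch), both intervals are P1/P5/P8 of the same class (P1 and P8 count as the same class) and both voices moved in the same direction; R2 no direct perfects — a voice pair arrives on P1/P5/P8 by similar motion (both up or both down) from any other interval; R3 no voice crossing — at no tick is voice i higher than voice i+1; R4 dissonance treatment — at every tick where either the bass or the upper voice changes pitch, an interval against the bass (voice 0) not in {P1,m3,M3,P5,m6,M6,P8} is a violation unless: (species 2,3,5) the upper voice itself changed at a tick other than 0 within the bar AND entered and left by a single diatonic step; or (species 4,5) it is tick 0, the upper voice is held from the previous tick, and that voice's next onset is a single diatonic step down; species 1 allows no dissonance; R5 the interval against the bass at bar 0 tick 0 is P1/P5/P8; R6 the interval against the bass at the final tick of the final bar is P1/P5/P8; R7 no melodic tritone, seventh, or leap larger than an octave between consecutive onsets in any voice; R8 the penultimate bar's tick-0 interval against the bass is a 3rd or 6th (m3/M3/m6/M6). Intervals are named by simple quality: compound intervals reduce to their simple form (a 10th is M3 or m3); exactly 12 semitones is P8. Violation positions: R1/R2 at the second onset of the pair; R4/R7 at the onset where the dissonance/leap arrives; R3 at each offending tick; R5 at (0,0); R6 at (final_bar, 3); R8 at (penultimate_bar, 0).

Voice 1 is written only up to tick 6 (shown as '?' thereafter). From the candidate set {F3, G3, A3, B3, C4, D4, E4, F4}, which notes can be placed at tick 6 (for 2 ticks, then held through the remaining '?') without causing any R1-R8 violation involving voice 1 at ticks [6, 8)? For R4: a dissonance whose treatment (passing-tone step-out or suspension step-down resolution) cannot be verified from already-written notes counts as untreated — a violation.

F3: violates R7
G3: violates R4,R7
A3: legal
B3: violates R4,R7
C4: legal
D4: legal
E4: violates R4
F4: legal

{A3, C4, D4, F4}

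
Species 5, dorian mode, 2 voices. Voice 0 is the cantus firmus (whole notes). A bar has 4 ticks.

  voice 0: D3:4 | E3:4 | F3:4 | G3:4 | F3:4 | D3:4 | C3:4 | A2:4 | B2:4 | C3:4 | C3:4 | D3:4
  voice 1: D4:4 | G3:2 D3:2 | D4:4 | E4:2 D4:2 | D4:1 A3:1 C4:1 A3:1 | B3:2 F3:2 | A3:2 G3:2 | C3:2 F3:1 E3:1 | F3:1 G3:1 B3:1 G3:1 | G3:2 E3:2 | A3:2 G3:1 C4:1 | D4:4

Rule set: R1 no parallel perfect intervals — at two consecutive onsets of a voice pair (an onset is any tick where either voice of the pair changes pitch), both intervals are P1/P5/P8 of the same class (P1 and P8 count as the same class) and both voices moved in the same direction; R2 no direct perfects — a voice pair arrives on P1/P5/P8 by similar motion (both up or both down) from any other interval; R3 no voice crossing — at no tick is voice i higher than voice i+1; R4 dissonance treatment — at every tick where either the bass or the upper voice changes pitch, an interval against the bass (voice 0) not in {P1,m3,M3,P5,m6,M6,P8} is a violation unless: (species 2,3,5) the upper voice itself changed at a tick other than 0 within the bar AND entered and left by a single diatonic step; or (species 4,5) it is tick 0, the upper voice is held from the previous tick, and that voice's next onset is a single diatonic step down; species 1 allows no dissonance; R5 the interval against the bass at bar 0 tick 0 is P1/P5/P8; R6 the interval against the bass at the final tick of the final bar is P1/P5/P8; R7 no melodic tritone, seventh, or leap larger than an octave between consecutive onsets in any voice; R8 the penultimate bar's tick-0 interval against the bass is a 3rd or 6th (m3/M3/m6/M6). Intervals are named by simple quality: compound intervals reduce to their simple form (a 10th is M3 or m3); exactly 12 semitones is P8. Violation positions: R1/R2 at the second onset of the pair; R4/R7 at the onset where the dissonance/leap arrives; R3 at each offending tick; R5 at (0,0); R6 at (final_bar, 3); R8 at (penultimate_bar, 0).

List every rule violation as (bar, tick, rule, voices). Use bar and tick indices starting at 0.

(1, 2, R3, (0, 1))
(1, 2, R4, (0, 1))
(1, 3, R3, (0, 1))
(5, 2, R7, (1,))
(8, 0, R4, (0, 1))
(11, 0, R1, (0, 1))

bar 0: v0=D3 v1=D4 downbeat P8
bar 1: v0=E3 v1=G3 downbeat m3
bar 2: v0=F3 v1=D4 downbeat M6
bar 3: v0=G3 v1=E4 downbeat M6
bar 4: v0=F3 v1=D4 downbeat M6
bar 5: v0=D3 v1=B3 downbeat M6
bar 6: v0=C3 v1=A3 downbeat M6
bar 7: v0=A2 v1=C3 downbeat m3
bar 8: v0=B2 v1=F3 downbeat TT
bar 9: v0=C3 v1=G3 downbeat P5
bar 10: v0=C3 v1=A3 downbeat M6
bar 11: v0=D3 v1=D4 downbeat P8
  -> R3 @ bar 1 tick 2 v(0, 1): E3 above D3
  -> R4 @ bar 1 tick 2 v(0, 1): E3/D3 M2 untreated
  -> R3 @ bar 1 tick 3 v(0, 1): E3 above D3
  -> R7 @ bar 5 tick 2 v(1,): B3->F3 leap 6st
  -> R4 @ bar 8 tick 0 v(0, 1): B2/F3 TT untreated
  -> R1 @ bar 11 tick 0 v(0, 1): C3/C4 P8 -> D3/D4 P8 similar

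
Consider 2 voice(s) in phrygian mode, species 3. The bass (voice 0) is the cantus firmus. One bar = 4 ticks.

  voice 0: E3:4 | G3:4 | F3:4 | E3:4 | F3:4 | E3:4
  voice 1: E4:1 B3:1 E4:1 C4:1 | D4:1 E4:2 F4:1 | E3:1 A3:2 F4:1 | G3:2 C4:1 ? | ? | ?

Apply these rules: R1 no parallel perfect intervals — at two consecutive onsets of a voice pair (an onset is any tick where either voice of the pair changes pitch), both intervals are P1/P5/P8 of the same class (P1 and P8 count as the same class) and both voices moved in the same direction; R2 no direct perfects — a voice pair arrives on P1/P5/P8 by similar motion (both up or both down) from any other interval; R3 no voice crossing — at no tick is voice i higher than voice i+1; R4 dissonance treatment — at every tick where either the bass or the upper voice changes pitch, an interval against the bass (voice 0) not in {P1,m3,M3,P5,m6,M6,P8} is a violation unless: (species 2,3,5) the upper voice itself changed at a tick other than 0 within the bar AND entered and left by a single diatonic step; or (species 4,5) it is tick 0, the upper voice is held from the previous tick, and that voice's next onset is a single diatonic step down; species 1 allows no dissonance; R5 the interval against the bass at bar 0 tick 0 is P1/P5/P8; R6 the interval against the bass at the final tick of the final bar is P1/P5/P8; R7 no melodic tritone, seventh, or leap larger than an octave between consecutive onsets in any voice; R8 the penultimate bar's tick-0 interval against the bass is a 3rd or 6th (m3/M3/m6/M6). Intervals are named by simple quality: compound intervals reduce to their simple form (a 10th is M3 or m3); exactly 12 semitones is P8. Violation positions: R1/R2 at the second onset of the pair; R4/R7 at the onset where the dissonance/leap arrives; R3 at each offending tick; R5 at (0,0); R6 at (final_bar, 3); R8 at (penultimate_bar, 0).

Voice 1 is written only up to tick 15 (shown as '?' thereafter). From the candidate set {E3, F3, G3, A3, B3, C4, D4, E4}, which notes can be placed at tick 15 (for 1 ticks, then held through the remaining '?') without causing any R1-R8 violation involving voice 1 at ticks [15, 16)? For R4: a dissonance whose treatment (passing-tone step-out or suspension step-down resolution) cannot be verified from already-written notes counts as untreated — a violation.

{B3, C4, E3, E4, G3}

E3: legal
F3: violates R4
G3: legal
A3: violates R4
B3: legal
C4: legal
D4: violates R4
E4: legal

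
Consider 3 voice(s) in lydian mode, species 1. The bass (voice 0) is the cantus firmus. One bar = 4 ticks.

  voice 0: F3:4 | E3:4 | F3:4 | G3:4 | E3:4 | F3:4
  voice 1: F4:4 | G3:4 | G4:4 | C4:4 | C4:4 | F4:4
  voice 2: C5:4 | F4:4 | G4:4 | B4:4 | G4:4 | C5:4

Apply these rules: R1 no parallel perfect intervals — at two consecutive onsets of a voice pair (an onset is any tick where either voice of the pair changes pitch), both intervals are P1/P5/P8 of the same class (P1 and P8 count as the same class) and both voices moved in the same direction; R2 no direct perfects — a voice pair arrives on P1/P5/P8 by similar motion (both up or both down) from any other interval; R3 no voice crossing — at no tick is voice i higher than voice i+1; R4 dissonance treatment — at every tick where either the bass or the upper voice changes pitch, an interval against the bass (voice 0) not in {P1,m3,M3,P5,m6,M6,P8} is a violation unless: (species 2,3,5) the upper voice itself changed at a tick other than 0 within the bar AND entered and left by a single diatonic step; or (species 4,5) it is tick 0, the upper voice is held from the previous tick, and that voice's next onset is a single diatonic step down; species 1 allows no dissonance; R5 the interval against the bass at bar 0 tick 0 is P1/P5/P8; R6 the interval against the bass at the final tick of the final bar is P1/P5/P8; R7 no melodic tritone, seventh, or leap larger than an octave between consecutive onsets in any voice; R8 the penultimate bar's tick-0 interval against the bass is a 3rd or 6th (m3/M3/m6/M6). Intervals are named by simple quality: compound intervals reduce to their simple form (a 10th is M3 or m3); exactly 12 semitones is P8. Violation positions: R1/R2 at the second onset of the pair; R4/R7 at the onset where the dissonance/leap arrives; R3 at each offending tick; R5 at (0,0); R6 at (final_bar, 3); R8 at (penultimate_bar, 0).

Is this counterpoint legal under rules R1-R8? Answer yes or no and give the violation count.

No (9 violations)

bar 0: v0=F3 v1=F4 v2=C5 (P5)
bar 1: v0=E3 v1=G3 v2=F4 (m2)
bar 2: v0=F3 v1=G4 v2=G4 (M2)
bar 3: v0=G3 v1=C4 v2=B4 (M3)
bar 4: v0=E3 v1=C4 v2=G4 (m3)
bar 5: v0=F3 v1=F4 v2=C5 (P5)
  R4 @ bar1.0: E3/F4 m2 untreated
  R7 @ bar1.0: F4->G3 leap 10st
  R2 @ bar2.0: G3/F4 m7 -> G4/G4 P1 similar
  R4 @ bar2.0: F3/G4 M2 untreated
  R4 @ bar2.0: F3/G4 M2 untreated
  R4 @ bar3.0: G3/C4 P4 untreated
  R1 @ bar5.0: C4/G4 P5 -> F4/C5 P5 similar
  R2 @ bar5.0: E3/C4 m6 -> F3/F4 P8 similar
  R2 @ bar5.0: E3/G4 m3 -> F3/C5 P5 similar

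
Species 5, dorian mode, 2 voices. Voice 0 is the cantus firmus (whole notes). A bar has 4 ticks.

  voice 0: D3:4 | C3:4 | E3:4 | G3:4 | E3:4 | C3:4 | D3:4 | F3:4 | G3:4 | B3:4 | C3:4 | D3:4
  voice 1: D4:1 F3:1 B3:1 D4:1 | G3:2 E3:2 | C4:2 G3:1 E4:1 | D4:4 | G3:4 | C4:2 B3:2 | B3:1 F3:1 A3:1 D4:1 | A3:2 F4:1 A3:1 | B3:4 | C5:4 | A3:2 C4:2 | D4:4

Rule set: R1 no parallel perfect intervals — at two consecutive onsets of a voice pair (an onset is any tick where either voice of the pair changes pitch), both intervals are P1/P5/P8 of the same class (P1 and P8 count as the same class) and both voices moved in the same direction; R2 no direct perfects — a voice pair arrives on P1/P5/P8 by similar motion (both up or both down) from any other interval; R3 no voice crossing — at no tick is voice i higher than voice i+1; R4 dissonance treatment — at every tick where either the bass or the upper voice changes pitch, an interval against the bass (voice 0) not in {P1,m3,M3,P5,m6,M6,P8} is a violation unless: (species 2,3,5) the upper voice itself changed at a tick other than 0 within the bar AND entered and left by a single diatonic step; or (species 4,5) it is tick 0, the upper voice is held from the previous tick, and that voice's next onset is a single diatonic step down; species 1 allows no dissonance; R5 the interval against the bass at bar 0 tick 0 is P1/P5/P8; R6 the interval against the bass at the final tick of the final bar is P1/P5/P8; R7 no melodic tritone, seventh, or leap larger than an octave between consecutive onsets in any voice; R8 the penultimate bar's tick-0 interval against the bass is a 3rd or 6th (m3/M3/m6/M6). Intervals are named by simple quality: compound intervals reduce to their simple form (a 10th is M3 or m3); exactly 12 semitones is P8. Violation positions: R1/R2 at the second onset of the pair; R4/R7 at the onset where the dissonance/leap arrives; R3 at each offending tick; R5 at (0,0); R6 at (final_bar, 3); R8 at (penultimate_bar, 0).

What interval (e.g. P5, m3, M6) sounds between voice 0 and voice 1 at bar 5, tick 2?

M7

voice 0=C3 voice 1=B3 -> M7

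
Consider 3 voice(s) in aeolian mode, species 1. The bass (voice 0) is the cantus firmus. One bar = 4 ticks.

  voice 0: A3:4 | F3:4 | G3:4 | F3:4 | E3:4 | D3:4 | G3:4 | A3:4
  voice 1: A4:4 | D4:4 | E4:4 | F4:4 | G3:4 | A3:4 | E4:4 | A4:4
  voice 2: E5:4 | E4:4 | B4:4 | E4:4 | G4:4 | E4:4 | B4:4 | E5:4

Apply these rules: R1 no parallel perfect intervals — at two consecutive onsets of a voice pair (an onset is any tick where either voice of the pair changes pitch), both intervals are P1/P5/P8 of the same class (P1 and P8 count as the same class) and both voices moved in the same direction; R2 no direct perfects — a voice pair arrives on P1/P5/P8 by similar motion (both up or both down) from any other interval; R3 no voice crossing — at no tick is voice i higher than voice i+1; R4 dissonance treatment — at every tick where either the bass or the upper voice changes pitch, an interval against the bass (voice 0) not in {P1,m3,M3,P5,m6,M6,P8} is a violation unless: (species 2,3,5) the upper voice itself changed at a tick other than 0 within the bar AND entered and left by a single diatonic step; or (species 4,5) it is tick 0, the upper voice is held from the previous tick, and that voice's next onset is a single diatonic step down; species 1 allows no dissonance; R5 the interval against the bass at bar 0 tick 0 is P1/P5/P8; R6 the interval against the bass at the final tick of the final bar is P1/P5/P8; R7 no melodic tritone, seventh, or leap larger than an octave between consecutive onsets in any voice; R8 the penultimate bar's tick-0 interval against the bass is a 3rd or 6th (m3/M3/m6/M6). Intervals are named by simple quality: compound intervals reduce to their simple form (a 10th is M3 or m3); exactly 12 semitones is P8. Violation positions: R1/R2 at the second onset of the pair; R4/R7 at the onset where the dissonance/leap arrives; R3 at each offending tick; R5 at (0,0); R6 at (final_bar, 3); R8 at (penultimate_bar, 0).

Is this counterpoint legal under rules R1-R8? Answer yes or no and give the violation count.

bar 0: v0=A3 v1=A4 v2=E5 (P5)
bar 1: v0=F3 v1=D4 v2=E4 (M7)
bar 2: v0=G3 v1=E4 v2=B4 (M3)
bar 3: v0=F3 v1=F4 v2=E4 (M7)
bar 4: v0=E3 v1=G3 v2=G4 (m3)
bar 5: v0=D3 v1=A3 v2=E4 (M2)
bar 6: v0=G3 v1=E4 v2=B4 (M3)
bar 7: v0=A3 v1=A4 v2=E5 (P5)
  R4 @ bar1.0: F3/E4 M7 untreated
  R2 @ bar2.0: D4/E4 M2 -> E4/B4 P5 similar
  R3 @ bar3.0: F4 above E4
  R4 @ bar3.0: F3/E4 M7 untreated
  R3 @ bar3.1: F4 above E4
  R3 @ bar3.2: F4 above E4
  R3 @ bar3.3: F4 above E4
  R7 @ bar4.0: F4->G3 leap 10st
  R4 @ bar5.0: D3/E4 M2 untreated
  R1 @ bar6.0: A3/E4 P5 -> E4/B4 P5 similar
  R1 @ bar7.0: E4/B4 P5 -> A4/E5 P5 similar
  R2 @ bar7.0: G3/E4 M6 -> A3/A4 P8 similar
  R2 @ bar7.0: G3/B4 M3 -> A3/E5 P5 similar

No (13 violations)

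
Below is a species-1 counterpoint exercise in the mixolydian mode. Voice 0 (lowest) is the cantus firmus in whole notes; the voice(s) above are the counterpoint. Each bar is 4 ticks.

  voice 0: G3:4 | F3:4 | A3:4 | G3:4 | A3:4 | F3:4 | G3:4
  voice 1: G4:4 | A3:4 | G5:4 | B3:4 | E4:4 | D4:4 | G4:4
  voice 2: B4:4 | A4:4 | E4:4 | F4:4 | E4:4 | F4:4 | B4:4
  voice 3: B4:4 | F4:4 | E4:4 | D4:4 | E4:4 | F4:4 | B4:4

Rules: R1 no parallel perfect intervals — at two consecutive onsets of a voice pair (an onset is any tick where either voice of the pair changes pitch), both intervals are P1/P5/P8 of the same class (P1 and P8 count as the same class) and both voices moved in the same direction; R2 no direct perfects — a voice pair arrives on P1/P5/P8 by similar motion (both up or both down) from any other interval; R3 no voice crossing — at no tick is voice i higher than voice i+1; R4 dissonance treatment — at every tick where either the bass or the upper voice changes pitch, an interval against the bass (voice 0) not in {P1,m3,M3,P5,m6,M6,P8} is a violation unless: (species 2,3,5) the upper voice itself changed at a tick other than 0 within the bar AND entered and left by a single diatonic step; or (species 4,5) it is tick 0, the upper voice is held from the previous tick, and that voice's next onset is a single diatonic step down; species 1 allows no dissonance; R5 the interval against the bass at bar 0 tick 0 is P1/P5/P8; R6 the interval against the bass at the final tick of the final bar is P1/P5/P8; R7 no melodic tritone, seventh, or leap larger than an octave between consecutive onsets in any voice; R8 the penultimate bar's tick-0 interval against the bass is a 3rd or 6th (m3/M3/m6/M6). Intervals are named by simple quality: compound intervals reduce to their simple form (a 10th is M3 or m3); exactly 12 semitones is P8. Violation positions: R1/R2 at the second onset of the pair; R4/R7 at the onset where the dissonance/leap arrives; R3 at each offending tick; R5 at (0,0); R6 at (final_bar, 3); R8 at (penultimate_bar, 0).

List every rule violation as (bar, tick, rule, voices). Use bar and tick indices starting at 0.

bar 0: v0=G3 v1=G4 v2=B4 v3=B4 downbeat M3
bar 1: v0=F3 v1=A3 v2=A4 v3=F4 downbeat P8
bar 2: v0=A3 v1=G5 v2=E4 v3=E4 downbeat P5
bar 3: v0=G3 v1=B3 v2=F4 v3=D4 downbeat P5
bar 4: v0=A3 v1=E4 v2=E4 v3=E4 downbeat P5
bar 5: v0=F3 v1=D4 v2=F4 v3=F4 downbeat P8
bar 6: v0=G3 v1=G4 v2=B4 v3=B4 downbeat M3
  -> R5 @ bar 0 tick 0 v(0, 2): opens on M3
  -> R5 @ bar 0 tick 0 v(0, 3): opens on M3
  -> R2 @ bar 1 tick 0 v(0, 3): G3/B4 M3 -> F3/F4 P8 similar
  -> R2 @ bar 1 tick 0 v(1, 2): G4/B4 M3 -> A3/A4 P8 similar
  -> R3 @ bar 1 tick 0 v(2, 3): A4 above F4
  -> R7 @ bar 1 tick 0 v(1,): G4->A3 leap 10st
  -> R7 @ bar 1 tick 0 v(3,): B4->F4 leap 6st
  -> R3 @ bar 1 tick 1 v(2, 3): A4 above F4
  -> R3 @ bar 1 tick 2 v(2, 3): A4 above F4
  -> R3 @ bar 1 tick 3 v(2, 3): A4 above F4
  -> R2 @ bar 2 tick 0 v(2, 3): A4/F4 M3 -> E4/E4 P1 similar
  -> R3 @ bar 2 tick 0 v(1, 2): G5 above E4
  -> R4 @ bar 2 tick 0 v(0, 1): A3/G5 m7 untreated
  -> R7 @ bar 2 tick 0 v(1,): A3->G5 leap 22st
  -> R3 @ bar 2 tick 1 v(1, 2): G5 above E4
  -> R3 @ bar 2 tick 2 v(1, 2): G5 above E4
  -> R3 @ bar 2 tick 3 v(1, 2): G5 above E4
  -> R1 @ bar 3 tick 0 v(0, 3): A3/E4 P5 -> G3/D4 P5 similar
  -> R3 @ bar 3 tick 0 v(2, 3): F4 above D4
  -> R4 @ bar 3 tick 0 v(0, 2): G3/F4 m7 untreated
  -> R7 @ bar 3 tick 0 v(1,): G5->B3 leap 20st
  -> R3 @ bar 3 tick 1 v(2, 3): F4 above D4
  -> R3 @ bar 3 tick 2 v(2, 3): F4 above D4
  -> R3 @ bar 3 tick 3 v(2, 3): F4 above D4
  -> R1 @ bar 4 tick 0 v(0, 3): G3/D4 P5 -> A3/E4 P5 similar
  -> R2 @ bar 4 tick 0 v(0, 1): G3/B3 M3 -> A3/E4 P5 similar
  -> R2 @ bar 4 tick 0 v(1, 3): B3/D4 m3 -> E4/E4 P1 similar
  -> R1 @ bar 5 tick 0 v(2, 3): E4/E4 P1 -> F4/F4 P1 similar
  -> R8 @ bar 5 tick 0 v(0, 2): penult P8 not 3rd/6th
  -> R8 @ bar 5 tick 0 v(0, 3): penult P8 not 3rd/6th
  -> R1 @ bar 6 tick 0 v(2, 3): F4/F4 P1 -> B4/B4 P1 similar
  -> R2 @ bar 6 tick 0 v(0, 1): F3/D4 M6 -> G3/G4 P8 similar
  -> R7 @ bar 6 tick 0 v(2,): F4->B4 leap 6st
  -> R7 @ bar 6 tick 0 v(3,): F4->B4 leap 6st
  -> R6 @ bar 6 tick 3 v(0, 2): closes on M3
  -> R6 @ bar 6 tick 3 v(0, 3): closes on M3

(0, 0, R5, (0, 2))
(0, 0, R5, (0, 3))
(1, 0, R2, (0, 3))
(1, 0, R2, (1, 2))
(1, 0, R3, (2, 3))
(1, 0, R7, (1,))
(1, 0, R7, (3,))
(1, 1, R3, (2, 3))
(1, 2, R3, (2, 3))
(1, 3, R3, (2, 3))
(2, 0, R2, (2, 3))
(2, 0, R3, (1, 2))
(2, 0, R4, (0, 1))
(2, 0, R7, (1,))
(2, 1, R3, (1, 2))
(2, 2, R3, (1, 2))
(2, 3, R3, (1, 2))
(3, 0, R1, (0, 3))
(3, 0, R3, (2, 3))
(3, 0, R4, (0, 2))
(3, 0, R7, (1,))
(3, 1, R3, (2, 3))
(3, 2, R3, (2, 3))
(3, 3, R3, (2, 3))
(4, 0, R1, (0, 3))
(4, 0, R2, (0, 1))
(4, 0, R2, (1, 3))
(5, 0, R1, (2, 3))
(5, 0, R8, (0, 2))
(5, 0, R8, (0, 3))
(6, 0, R1, (2, 3))
(6, 0, R2, (0, 1))
(6, 0, R7, (2,))
(6, 0, R7, (3,))
(6, 3, R6, (0, 2))
(6, 3, R6, (0, 3))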